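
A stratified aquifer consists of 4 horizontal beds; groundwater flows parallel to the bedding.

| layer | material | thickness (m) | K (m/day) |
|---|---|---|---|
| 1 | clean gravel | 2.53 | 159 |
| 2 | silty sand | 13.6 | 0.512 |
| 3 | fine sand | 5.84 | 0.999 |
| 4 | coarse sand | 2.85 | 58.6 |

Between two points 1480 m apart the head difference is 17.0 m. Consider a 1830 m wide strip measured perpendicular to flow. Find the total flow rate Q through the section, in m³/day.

12200

Flow is parallel to layering, so each bed carries its own Darcy discharge and the transmissivities add.
Σ(K_i·b_i) = 159×2.53 + 0.512×13.6 + 0.999×5.84 + 58.6×2.85 = 582.1 m²/day.
Hydraulic gradient i = Δh / L = 17.0 / 1480 = 0.01149.
Q = Σ(K_i·b_i) · W · i = 582.1 × 1830 × 0.01149 = 12235 m³/day.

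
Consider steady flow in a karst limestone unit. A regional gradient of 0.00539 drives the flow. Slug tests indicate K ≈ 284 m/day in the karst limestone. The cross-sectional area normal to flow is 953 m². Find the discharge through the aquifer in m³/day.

Hydraulic gradient i = 0.00539.
Darcy's law: Q = K · A · i = 284.0 × 953.0 × 0.005390 = 1459 m³/day.

1460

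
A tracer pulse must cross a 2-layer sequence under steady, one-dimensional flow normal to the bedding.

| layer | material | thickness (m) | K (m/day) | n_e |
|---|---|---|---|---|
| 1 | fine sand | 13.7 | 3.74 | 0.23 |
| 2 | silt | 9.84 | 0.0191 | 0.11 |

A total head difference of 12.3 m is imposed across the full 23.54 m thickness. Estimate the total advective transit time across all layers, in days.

179

With flow normal to the layers, continuity requires the same specific discharge q through every layer.
Σ(b_i/K_i) = 13.7/3.74 + 9.84/0.0191 = 518.8 d.
q = Δh / Σ(b_i/K_i) = 12.3 / 518.8 = 0.02371 m/day.
In each layer the seepage velocity is v_i = q/n_i, so the layer transit time is t_i = b_i·n_i / q:
  layer 1 (fine sand): t_1 = 13.7 × 0.23 / 0.02371 = 132.9 d
  layer 2 (silt): t_2 = 9.84 × 0.11 / 0.02371 = 45.66 d
Total t = Σ t_i = 178.6 days.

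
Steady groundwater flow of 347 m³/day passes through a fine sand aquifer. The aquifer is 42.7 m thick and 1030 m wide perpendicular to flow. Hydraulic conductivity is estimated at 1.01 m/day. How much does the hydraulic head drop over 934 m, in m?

7.30

Cross-sectional area A = 1030 × 42.7 = 43981 m².
From Q = K·A·i, i = Q / (K·A) = 347 / (1.010 × 43981) = 0.007812.
Head loss Δh = i · L = 0.007812 × 934 = 7.296 m.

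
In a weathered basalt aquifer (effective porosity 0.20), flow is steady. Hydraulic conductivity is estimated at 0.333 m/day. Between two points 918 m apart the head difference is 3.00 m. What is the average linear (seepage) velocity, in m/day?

0.00544

Hydraulic gradient i = Δh / L = 3.00 / 918 = 0.003268.
Darcy flux q = K · i = 0.3330 × 0.003268 = 0.001088 m/day.
Seepage velocity v = q / n_e = 0.001088 / 0.20 = 0.005441 m/day.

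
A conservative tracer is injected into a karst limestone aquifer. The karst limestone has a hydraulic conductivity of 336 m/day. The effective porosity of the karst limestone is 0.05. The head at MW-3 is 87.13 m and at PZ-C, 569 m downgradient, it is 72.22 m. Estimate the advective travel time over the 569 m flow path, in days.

3.23

Hydraulic gradient i = (87.13 − 72.22) / 569 = 14.91 / 569 = 0.02620.
Darcy flux q = K · i = 336.0 × 0.02620 = 8.804 m/day.
Seepage velocity v = q / n_e = 8.804 / 0.05 = 176.1 m/day.
Travel time t = L / v = 569 / 176.1 = 3.231 days.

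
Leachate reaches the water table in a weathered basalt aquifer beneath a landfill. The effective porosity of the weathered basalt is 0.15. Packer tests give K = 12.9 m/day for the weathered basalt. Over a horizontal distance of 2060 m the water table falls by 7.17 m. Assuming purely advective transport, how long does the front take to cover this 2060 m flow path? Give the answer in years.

Hydraulic gradient i = Δh / L = 7.17 / 2060 = 0.003481.
Darcy flux q = K · i = 12.90 × 0.003481 = 0.04490 m/day.
Seepage velocity v = q / n_e = 0.04490 / 0.15 = 0.2993 m/day.
Travel time t = L / v = 2060 / 0.2993 = 6882 days = 18.84 years.

18.8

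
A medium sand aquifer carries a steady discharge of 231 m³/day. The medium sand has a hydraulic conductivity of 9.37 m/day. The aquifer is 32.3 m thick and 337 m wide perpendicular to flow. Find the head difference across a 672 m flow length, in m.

1.52

Cross-sectional area A = 337 × 32.3 = 10885 m².
From Q = K·A·i, i = Q / (K·A) = 231 / (9.370 × 10885) = 0.002265.
Head loss Δh = i · L = 0.002265 × 672 = 1.522 m.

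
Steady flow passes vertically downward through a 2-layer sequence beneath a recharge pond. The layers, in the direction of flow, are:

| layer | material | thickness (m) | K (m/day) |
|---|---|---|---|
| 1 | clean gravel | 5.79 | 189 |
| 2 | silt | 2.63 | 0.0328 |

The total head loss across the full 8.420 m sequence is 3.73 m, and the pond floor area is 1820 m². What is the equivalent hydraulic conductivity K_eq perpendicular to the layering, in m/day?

Flow is perpendicular to layering, so the layers act in series and the equivalent K is the thickness-weighted harmonic mean.
Total thickness L = 5.79 + 2.63 = 8.420 m.
Σ(b_i/K_i) = 5.79/189 + 2.63/0.0328 = 80.21 d.
K_eq = L / Σ(b_i/K_i) = 8.420 / 80.21 = 0.1050 m/day.

0.105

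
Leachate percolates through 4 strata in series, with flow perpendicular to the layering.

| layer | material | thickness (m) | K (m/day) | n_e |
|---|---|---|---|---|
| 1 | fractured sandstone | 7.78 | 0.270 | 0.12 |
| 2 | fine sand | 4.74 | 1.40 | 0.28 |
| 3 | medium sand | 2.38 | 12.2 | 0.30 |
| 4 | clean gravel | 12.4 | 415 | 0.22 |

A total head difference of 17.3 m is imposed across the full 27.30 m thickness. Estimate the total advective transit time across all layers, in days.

With flow normal to the layers, continuity requires the same specific discharge q through every layer.
Σ(b_i/K_i) = 7.78/0.270 + 4.74/1.40 + 2.38/12.2 + 12.4/415 = 32.43 d.
q = Δh / Σ(b_i/K_i) = 17.3 / 32.43 = 0.5335 m/day.
In each layer the seepage velocity is v_i = q/n_i, so the layer transit time is t_i = b_i·n_i / q:
  layer 1 (fractured sandstone): t_1 = 7.78 × 0.12 / 0.5335 = 1.750 d
  layer 2 (fine sand): t_2 = 4.74 × 0.28 / 0.5335 = 2.488 d
  layer 3 (medium sand): t_3 = 2.38 × 0.30 / 0.5335 = 1.338 d
  layer 4 (clean gravel): t_4 = 12.4 × 0.22 / 0.5335 = 5.113 d
Total t = Σ t_i = 10.69 days.

10.7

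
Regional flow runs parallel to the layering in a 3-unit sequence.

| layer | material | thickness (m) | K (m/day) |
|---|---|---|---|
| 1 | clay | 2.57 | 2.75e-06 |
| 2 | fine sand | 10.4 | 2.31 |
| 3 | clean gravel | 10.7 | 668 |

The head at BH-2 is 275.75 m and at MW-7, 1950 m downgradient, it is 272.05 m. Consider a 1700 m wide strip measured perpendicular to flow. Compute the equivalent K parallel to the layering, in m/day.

303

Flow is parallel to layering, so each bed carries its own Darcy discharge and the transmissivities add.
Σ(K_i·b_i) = 2.75e-06×2.57 + 2.31×10.4 + 668×10.7 = 7172 m²/day.
Total thickness b = 23.67 m, so K_eq = Σ(K_i·b_i)/b = 303.0 m/day.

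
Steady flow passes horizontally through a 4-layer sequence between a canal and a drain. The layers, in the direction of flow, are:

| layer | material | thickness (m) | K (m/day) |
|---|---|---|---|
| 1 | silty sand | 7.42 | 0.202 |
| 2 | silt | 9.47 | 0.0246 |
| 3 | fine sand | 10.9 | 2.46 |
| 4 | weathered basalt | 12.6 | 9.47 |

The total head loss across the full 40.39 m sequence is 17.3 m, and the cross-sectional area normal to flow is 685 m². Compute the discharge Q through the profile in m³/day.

27.7

Flow is perpendicular to layering, so the layers act in series and the equivalent K is the thickness-weighted harmonic mean.
Total thickness L = 7.42 + 9.47 + 10.9 + 12.6 = 40.39 m.
Σ(b_i/K_i) = 7.42/0.202 + 9.47/0.0246 + 10.9/2.46 + 12.6/9.47 = 427.5 d.
K_eq = L / Σ(b_i/K_i) = 40.39 / 427.5 = 0.09449 m/day.
Q = K_eq · A · (Δh/L) = 0.09449 × 685 × (17.3/40.39) = 27.72 m³/day.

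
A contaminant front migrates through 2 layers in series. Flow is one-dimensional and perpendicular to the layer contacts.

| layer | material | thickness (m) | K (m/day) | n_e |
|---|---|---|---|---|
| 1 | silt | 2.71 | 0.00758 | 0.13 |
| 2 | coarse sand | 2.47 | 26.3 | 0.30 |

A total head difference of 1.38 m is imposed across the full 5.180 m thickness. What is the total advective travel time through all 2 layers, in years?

With flow normal to the layers, continuity requires the same specific discharge q through every layer.
Σ(b_i/K_i) = 2.71/0.00758 + 2.47/26.3 = 357.6 d.
q = Δh / Σ(b_i/K_i) = 1.38 / 357.6 = 0.003859 m/day.
In each layer the seepage velocity is v_i = q/n_i, so the layer transit time is t_i = b_i·n_i / q:
  layer 1 (silt): t_1 = 2.71 × 0.13 / 0.003859 = 91.30 d
  layer 2 (coarse sand): t_2 = 2.47 × 0.30 / 0.003859 = 192.0 d
Total t = Σ t_i = 283.3 days = 0.7757 years.

0.776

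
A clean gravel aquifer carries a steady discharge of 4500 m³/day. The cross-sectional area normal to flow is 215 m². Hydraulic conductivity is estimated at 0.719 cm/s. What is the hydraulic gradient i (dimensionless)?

0.0337

Convert K: 0.719 cm/s × 864 = 621.2 m/day.
From Q = K·A·i, i = Q / (K·A) = 4500 / (621.2 × 215.0) = 0.03369.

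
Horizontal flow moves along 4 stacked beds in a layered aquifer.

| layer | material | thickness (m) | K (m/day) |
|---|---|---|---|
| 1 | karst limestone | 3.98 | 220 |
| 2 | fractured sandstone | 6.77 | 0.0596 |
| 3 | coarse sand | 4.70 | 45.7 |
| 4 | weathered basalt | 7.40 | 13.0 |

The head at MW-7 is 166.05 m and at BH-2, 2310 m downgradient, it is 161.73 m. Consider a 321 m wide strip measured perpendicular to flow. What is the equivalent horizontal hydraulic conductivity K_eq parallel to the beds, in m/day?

Flow is parallel to layering, so each bed carries its own Darcy discharge and the transmissivities add.
Σ(K_i·b_i) = 220×3.98 + 0.0596×6.77 + 45.7×4.70 + 13.0×7.40 = 1187 m²/day.
Total thickness b = 22.85 m, so K_eq = Σ(K_i·b_i)/b = 51.95 m/day.

51.9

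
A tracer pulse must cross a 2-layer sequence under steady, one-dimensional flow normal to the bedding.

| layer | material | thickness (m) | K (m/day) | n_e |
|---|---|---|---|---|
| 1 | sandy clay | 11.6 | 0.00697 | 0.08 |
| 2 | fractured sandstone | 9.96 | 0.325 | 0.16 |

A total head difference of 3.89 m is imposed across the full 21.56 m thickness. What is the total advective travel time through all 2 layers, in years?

With flow normal to the layers, continuity requires the same specific discharge q through every layer.
Σ(b_i/K_i) = 11.6/0.00697 + 9.96/0.325 = 1695 d.
q = Δh / Σ(b_i/K_i) = 3.89 / 1695 = 0.002295 m/day.
In each layer the seepage velocity is v_i = q/n_i, so the layer transit time is t_i = b_i·n_i / q:
  layer 1 (sandy clay): t_1 = 11.6 × 0.08 / 0.002295 = 404.3 d
  layer 2 (fractured sandstone): t_2 = 9.96 × 0.16 / 0.002295 = 694.4 d
Total t = Σ t_i = 1099 days = 3.008 years.

3.01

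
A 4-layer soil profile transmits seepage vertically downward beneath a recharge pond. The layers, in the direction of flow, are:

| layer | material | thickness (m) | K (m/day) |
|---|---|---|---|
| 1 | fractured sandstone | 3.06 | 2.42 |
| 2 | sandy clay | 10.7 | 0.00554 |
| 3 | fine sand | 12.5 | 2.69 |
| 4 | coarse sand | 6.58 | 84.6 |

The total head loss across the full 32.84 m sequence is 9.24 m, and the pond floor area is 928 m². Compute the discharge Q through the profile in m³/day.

4.43

Flow is perpendicular to layering, so the layers act in series and the equivalent K is the thickness-weighted harmonic mean.
Total thickness L = 3.06 + 10.7 + 12.5 + 6.58 = 32.84 m.
Σ(b_i/K_i) = 3.06/2.42 + 10.7/0.00554 + 12.5/2.69 + 6.58/84.6 = 1937 d.
K_eq = L / Σ(b_i/K_i) = 32.84 / 1937 = 0.01695 m/day.
Q = K_eq · A · (Δh/L) = 0.01695 × 928 × (9.24/32.84) = 4.426 m³/day.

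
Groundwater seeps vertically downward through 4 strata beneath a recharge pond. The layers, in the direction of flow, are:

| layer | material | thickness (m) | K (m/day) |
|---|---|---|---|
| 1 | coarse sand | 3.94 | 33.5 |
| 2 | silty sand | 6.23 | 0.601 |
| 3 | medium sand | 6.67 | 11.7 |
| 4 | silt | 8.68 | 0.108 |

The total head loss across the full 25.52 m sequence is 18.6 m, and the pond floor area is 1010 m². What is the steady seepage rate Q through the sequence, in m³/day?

Flow is perpendicular to layering, so the layers act in series and the equivalent K is the thickness-weighted harmonic mean.
Total thickness L = 3.94 + 6.23 + 6.67 + 8.68 = 25.52 m.
Σ(b_i/K_i) = 3.94/33.5 + 6.23/0.601 + 6.67/11.7 + 8.68/0.108 = 91.42 d.
K_eq = L / Σ(b_i/K_i) = 25.52 / 91.42 = 0.2791 m/day.
Q = K_eq · A · (Δh/L) = 0.2791 × 1010 × (18.6/25.52) = 205.5 m³/day.

205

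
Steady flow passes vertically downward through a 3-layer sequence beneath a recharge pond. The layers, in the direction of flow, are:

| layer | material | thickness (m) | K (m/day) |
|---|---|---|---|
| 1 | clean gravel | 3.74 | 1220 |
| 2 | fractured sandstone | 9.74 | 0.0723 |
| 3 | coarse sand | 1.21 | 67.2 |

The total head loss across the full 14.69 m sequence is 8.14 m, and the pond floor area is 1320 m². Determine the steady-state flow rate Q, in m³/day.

Flow is perpendicular to layering, so the layers act in series and the equivalent K is the thickness-weighted harmonic mean.
Total thickness L = 3.74 + 9.74 + 1.21 = 14.69 m.
Σ(b_i/K_i) = 3.74/1220 + 9.74/0.0723 + 1.21/67.2 = 134.7 d.
K_eq = L / Σ(b_i/K_i) = 14.69 / 134.7 = 0.1090 m/day.
Q = K_eq · A · (Δh/L) = 0.1090 × 1320 × (8.14/14.69) = 79.75 m³/day.

79.7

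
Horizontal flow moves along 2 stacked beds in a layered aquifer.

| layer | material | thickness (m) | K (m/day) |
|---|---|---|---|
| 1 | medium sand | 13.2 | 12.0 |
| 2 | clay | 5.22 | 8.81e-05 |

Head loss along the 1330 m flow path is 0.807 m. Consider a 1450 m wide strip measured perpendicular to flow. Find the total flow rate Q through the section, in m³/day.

139

Flow is parallel to layering, so each bed carries its own Darcy discharge and the transmissivities add.
Σ(K_i·b_i) = 12.0×13.2 + 8.81e-05×5.22 = 158.4 m²/day.
Hydraulic gradient i = Δh / L = 0.807 / 1330 = 0.0006068.
Q = Σ(K_i·b_i) · W · i = 158.4 × 1450 × 0.0006068 = 139.4 m³/day.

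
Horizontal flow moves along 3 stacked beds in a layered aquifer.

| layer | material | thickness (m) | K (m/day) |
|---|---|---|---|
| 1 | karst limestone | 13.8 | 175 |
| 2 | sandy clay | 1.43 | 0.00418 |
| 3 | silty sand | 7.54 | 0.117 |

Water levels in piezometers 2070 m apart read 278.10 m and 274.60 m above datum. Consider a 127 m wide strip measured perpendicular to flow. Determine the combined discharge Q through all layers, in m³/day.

Flow is parallel to layering, so each bed carries its own Darcy discharge and the transmissivities add.
Σ(K_i·b_i) = 175×13.8 + 0.00418×1.43 + 0.117×7.54 = 2416 m²/day.
Hydraulic gradient i = (278.10 − 274.60) / 2070 = 3.5 / 2070 = 0.001691.
Q = Σ(K_i·b_i) · W · i = 2416 × 127 × 0.001691 = 518.8 m³/day.

519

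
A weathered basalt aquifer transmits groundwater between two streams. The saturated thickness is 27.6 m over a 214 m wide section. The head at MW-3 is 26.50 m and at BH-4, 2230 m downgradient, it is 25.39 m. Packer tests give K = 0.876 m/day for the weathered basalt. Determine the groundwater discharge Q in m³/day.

2.58

Cross-sectional area A = 214 × 27.6 = 5906 m².
Hydraulic gradient i = (26.50 − 25.39) / 2230 = 1.11 / 2230 = 0.0004978.
Darcy's law: Q = K · A · i = 0.8760 × 5906 × 0.0004978 = 2.575 m³/day.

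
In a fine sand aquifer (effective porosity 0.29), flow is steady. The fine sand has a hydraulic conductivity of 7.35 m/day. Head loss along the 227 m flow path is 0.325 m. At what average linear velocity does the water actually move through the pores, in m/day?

Hydraulic gradient i = Δh / L = 0.325 / 227 = 0.001432.
Darcy flux q = K · i = 7.350 × 0.001432 = 0.01052 m/day.
Seepage velocity v = q / n_e = 0.01052 / 0.29 = 0.03629 m/day.

0.0363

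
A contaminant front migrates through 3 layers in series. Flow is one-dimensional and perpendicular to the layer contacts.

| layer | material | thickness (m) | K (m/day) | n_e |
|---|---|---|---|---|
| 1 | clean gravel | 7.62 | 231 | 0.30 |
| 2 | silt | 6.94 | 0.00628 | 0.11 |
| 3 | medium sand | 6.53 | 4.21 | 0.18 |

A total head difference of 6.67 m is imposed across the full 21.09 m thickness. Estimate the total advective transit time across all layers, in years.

With flow normal to the layers, continuity requires the same specific discharge q through every layer.
Σ(b_i/K_i) = 7.62/231 + 6.94/0.00628 + 6.53/4.21 = 1107 d.
q = Δh / Σ(b_i/K_i) = 6.67 / 1107 = 0.006027 m/day.
In each layer the seepage velocity is v_i = q/n_i, so the layer transit time is t_i = b_i·n_i / q:
  layer 1 (clean gravel): t_1 = 7.62 × 0.30 / 0.006027 = 379.3 d
  layer 2 (silt): t_2 = 6.94 × 0.11 / 0.006027 = 126.7 d
  layer 3 (medium sand): t_3 = 6.53 × 0.18 / 0.006027 = 195.0 d
Total t = Σ t_i = 701.0 days = 1.919 years.

1.92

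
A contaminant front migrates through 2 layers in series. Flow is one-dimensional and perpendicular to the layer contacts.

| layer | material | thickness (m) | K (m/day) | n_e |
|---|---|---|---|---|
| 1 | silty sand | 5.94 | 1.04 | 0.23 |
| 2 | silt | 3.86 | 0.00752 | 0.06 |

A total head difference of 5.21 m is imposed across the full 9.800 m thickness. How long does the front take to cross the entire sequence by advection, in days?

With flow normal to the layers, continuity requires the same specific discharge q through every layer.
Σ(b_i/K_i) = 5.94/1.04 + 3.86/0.00752 = 519.0 d.
q = Δh / Σ(b_i/K_i) = 5.21 / 519.0 = 0.01004 m/day.
In each layer the seepage velocity is v_i = q/n_i, so the layer transit time is t_i = b_i·n_i / q:
  layer 1 (silty sand): t_1 = 5.94 × 0.23 / 0.01004 = 136.1 d
  layer 2 (silt): t_2 = 3.86 × 0.06 / 0.01004 = 23.07 d
Total t = Σ t_i = 159.2 days.

159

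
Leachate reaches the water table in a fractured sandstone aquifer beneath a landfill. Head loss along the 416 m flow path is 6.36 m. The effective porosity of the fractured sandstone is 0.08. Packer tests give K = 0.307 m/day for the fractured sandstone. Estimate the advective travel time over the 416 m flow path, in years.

Hydraulic gradient i = Δh / L = 6.36 / 416 = 0.01529.
Darcy flux q = K · i = 0.3070 × 0.01529 = 0.004694 m/day.
Seepage velocity v = q / n_e = 0.004694 / 0.08 = 0.05867 m/day.
Travel time t = L / v = 416 / 0.05867 = 7091 days = 19.41 years.

19.4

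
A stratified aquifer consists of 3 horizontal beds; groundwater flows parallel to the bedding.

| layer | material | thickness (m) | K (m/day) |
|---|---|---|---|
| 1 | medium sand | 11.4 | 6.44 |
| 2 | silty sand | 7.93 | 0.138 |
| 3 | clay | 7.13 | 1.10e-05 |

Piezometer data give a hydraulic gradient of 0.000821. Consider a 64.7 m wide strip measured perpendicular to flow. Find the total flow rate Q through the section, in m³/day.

3.96

Flow is parallel to layering, so each bed carries its own Darcy discharge and the transmissivities add.
Σ(K_i·b_i) = 6.44×11.4 + 0.138×7.93 + 1.10e-05×7.13 = 74.51 m²/day.
Hydraulic gradient i = 0.000821.
Q = Σ(K_i·b_i) · W · i = 74.51 × 64.7 × 0.0008210 = 3.958 m³/day.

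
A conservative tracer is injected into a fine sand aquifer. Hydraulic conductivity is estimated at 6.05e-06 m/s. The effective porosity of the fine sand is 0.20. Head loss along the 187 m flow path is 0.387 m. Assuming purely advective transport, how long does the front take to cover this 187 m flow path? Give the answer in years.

Convert K: 6.05e-06 m/s × 86400 = 0.5227 m/day.
Hydraulic gradient i = Δh / L = 0.387 / 187 = 0.002070.
Darcy flux q = K · i = 0.5227 × 0.002070 = 0.001082 m/day.
Seepage velocity v = q / n_e = 0.001082 / 0.20 = 0.005409 m/day.
Travel time t = L / v = 187 / 0.005409 = 34573 days = 94.65 years.

94.7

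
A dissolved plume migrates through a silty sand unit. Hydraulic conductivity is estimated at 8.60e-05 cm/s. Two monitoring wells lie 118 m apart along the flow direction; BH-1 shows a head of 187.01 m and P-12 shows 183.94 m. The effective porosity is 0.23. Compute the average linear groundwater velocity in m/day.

0.00841

Convert K: 8.60e-05 cm/s × 864 = 0.07430 m/day.
Hydraulic gradient i = (187.01 − 183.94) / 118 = 3.07 / 118 = 0.02602.
Darcy flux q = K · i = 0.07430 × 0.02602 = 0.001933 m/day.
Seepage velocity v = q / n_e = 0.001933 / 0.23 = 0.008405 m/day.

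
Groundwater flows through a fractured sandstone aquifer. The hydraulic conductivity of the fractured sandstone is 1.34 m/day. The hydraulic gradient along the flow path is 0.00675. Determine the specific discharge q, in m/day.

Hydraulic gradient i = 0.00675.
Specific discharge q = K · i = 1.340 × 0.006750 = 0.009045 m/day.

0.00905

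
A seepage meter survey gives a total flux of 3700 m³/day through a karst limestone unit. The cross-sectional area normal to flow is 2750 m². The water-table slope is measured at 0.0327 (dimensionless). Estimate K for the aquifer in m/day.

Hydraulic gradient i = 0.0327.
From Q = K·A·i, K = Q / (A·i) = 3700 / (2750 × 0.03270) = 41.15 m/day.

41.1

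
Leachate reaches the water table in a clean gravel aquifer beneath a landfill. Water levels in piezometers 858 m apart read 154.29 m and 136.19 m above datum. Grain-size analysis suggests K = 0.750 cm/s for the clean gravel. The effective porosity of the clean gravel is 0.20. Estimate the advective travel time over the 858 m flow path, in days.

12.6

Convert K: 0.750 cm/s × 864 = 648.0 m/day.
Hydraulic gradient i = (154.29 − 136.19) / 858 = 18.1 / 858 = 0.02110.
Darcy flux q = K · i = 648.0 × 0.02110 = 13.67 m/day.
Seepage velocity v = q / n_e = 13.67 / 0.20 = 68.35 m/day.
Travel time t = L / v = 858 / 68.35 = 12.55 days.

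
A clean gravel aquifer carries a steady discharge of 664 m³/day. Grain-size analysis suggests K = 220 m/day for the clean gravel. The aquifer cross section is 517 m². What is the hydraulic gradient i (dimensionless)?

From Q = K·A·i, i = Q / (K·A) = 664 / (220.0 × 517.0) = 0.005838.

0.00584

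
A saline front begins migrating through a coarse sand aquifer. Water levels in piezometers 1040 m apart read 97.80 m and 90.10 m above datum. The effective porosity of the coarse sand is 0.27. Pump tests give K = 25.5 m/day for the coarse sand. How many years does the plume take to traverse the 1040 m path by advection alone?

Hydraulic gradient i = (97.80 − 90.10) / 1040 = 7.7 / 1040 = 0.007404.
Darcy flux q = K · i = 25.50 × 0.007404 = 0.1888 m/day.
Seepage velocity v = q / n_e = 0.1888 / 0.27 = 0.6993 m/day.
Travel time t = L / v = 1040 / 0.6993 = 1487 days = 4.072 years.

4.07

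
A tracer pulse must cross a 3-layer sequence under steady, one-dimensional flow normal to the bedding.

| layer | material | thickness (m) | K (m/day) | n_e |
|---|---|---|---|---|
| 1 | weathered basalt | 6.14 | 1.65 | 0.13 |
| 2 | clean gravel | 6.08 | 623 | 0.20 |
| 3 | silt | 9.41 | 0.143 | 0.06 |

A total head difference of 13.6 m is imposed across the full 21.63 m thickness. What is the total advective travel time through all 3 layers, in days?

13.2

With flow normal to the layers, continuity requires the same specific discharge q through every layer.
Σ(b_i/K_i) = 6.14/1.65 + 6.08/623 + 9.41/0.143 = 69.54 d.
q = Δh / Σ(b_i/K_i) = 13.6 / 69.54 = 0.1956 m/day.
In each layer the seepage velocity is v_i = q/n_i, so the layer transit time is t_i = b_i·n_i / q:
  layer 1 (weathered basalt): t_1 = 6.14 × 0.13 / 0.1956 = 4.081 d
  layer 2 (clean gravel): t_2 = 6.08 × 0.20 / 0.1956 = 6.217 d
  layer 3 (silt): t_3 = 9.41 × 0.06 / 0.1956 = 2.887 d
Total t = Σ t_i = 13.19 days.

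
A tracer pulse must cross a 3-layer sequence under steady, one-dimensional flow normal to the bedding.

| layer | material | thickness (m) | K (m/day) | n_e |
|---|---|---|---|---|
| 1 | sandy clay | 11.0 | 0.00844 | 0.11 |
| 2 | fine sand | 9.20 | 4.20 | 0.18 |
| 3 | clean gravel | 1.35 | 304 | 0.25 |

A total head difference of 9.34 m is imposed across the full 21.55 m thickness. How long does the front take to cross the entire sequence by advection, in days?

With flow normal to the layers, continuity requires the same specific discharge q through every layer.
Σ(b_i/K_i) = 11.0/0.00844 + 9.20/4.20 + 1.35/304 = 1306 d.
q = Δh / Σ(b_i/K_i) = 9.34 / 1306 = 0.007154 m/day.
In each layer the seepage velocity is v_i = q/n_i, so the layer transit time is t_i = b_i·n_i / q:
  layer 1 (sandy clay): t_1 = 11.0 × 0.11 / 0.007154 = 169.1 d
  layer 2 (fine sand): t_2 = 9.20 × 0.18 / 0.007154 = 231.5 d
  layer 3 (clean gravel): t_3 = 1.35 × 0.25 / 0.007154 = 47.17 d
Total t = Σ t_i = 447.8 days.

448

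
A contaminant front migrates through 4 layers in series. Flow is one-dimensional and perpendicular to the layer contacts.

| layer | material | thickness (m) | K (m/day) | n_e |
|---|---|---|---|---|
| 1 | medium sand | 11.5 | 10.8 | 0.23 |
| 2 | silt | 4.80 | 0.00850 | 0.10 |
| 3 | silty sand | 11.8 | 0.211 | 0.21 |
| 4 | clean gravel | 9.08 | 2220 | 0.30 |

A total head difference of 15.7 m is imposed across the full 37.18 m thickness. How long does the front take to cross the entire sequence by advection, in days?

With flow normal to the layers, continuity requires the same specific discharge q through every layer.
Σ(b_i/K_i) = 11.5/10.8 + 4.80/0.00850 + 11.8/0.211 + 9.08/2220 = 621.7 d.
q = Δh / Σ(b_i/K_i) = 15.7 / 621.7 = 0.02525 m/day.
In each layer the seepage velocity is v_i = q/n_i, so the layer transit time is t_i = b_i·n_i / q:
  layer 1 (medium sand): t_1 = 11.5 × 0.23 / 0.02525 = 104.7 d
  layer 2 (silt): t_2 = 4.80 × 0.10 / 0.02525 = 19.01 d
  layer 3 (silty sand): t_3 = 11.8 × 0.21 / 0.02525 = 98.13 d
  layer 4 (clean gravel): t_4 = 9.08 × 0.30 / 0.02525 = 107.9 d
Total t = Σ t_i = 329.7 days.

330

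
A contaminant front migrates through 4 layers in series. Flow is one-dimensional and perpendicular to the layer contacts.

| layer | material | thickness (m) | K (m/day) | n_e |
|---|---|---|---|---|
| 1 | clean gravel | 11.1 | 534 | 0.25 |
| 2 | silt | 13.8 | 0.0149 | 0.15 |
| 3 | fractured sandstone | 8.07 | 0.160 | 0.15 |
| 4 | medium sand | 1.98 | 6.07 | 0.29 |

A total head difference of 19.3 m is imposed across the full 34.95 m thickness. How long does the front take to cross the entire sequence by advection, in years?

0.919

With flow normal to the layers, continuity requires the same specific discharge q through every layer.
Σ(b_i/K_i) = 11.1/534 + 13.8/0.0149 + 8.07/0.160 + 1.98/6.07 = 977.0 d.
q = Δh / Σ(b_i/K_i) = 19.3 / 977.0 = 0.01976 m/day.
In each layer the seepage velocity is v_i = q/n_i, so the layer transit time is t_i = b_i·n_i / q:
  layer 1 (clean gravel): t_1 = 11.1 × 0.25 / 0.01976 = 140.5 d
  layer 2 (silt): t_2 = 13.8 × 0.15 / 0.01976 = 104.8 d
  layer 3 (fractured sandstone): t_3 = 8.07 × 0.15 / 0.01976 = 61.28 d
  layer 4 (medium sand): t_4 = 1.98 × 0.29 / 0.01976 = 29.07 d
Total t = Σ t_i = 335.6 days = 0.9188 years.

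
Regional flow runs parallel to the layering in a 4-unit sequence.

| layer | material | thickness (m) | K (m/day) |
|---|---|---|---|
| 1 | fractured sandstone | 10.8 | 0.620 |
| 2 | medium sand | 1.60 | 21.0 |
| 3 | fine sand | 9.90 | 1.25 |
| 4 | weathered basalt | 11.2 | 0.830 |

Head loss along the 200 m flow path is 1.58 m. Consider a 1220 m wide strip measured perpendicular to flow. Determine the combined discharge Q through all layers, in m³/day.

Flow is parallel to layering, so each bed carries its own Darcy discharge and the transmissivities add.
Σ(K_i·b_i) = 0.620×10.8 + 21.0×1.60 + 1.25×9.90 + 0.830×11.2 = 61.97 m²/day.
Hydraulic gradient i = Δh / L = 1.58 / 200 = 0.007900.
Q = Σ(K_i·b_i) · W · i = 61.97 × 1220 × 0.007900 = 597.2 m³/day.

597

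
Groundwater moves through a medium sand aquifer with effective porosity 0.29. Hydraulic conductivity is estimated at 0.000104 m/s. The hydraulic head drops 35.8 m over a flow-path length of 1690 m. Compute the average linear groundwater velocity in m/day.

Convert K: 0.000104 m/s × 86400 = 8.986 m/day.
Hydraulic gradient i = Δh / L = 35.8 / 1690 = 0.02118.
Darcy flux q = K · i = 8.986 × 0.02118 = 0.1903 m/day.
Seepage velocity v = q / n_e = 0.1903 / 0.29 = 0.6564 m/day.

0.656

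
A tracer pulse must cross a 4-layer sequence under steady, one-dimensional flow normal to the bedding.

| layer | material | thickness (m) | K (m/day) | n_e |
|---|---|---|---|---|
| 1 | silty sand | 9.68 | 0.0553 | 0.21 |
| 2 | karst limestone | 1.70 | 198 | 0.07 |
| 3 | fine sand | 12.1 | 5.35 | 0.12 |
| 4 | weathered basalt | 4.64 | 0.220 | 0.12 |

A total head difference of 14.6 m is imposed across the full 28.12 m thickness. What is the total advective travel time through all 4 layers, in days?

56.5

With flow normal to the layers, continuity requires the same specific discharge q through every layer.
Σ(b_i/K_i) = 9.68/0.0553 + 1.70/198 + 12.1/5.35 + 4.64/0.220 = 198.4 d.
q = Δh / Σ(b_i/K_i) = 14.6 / 198.4 = 0.07359 m/day.
In each layer the seepage velocity is v_i = q/n_i, so the layer transit time is t_i = b_i·n_i / q:
  layer 1 (silty sand): t_1 = 9.68 × 0.21 / 0.07359 = 27.62 d
  layer 2 (karst limestone): t_2 = 1.70 × 0.07 / 0.07359 = 1.617 d
  layer 3 (fine sand): t_3 = 12.1 × 0.12 / 0.07359 = 19.73 d
  layer 4 (weathered basalt): t_4 = 4.64 × 0.12 / 0.07359 = 7.567 d
Total t = Σ t_i = 56.54 days.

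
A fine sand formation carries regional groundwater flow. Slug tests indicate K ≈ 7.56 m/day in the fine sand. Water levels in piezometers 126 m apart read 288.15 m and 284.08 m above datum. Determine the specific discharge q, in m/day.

0.244

Hydraulic gradient i = (288.15 − 284.08) / 126 = 4.07 / 126 = 0.03230.
Specific discharge q = K · i = 7.560 × 0.03230 = 0.2442 m/day.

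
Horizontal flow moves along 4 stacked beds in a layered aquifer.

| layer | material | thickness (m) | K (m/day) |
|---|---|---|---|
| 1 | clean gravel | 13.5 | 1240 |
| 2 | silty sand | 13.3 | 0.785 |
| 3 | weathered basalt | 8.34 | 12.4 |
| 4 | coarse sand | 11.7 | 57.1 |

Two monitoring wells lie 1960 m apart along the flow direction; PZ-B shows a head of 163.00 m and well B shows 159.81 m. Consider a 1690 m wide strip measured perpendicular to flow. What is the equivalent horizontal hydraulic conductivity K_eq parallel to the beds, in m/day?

Flow is parallel to layering, so each bed carries its own Darcy discharge and the transmissivities add.
Σ(K_i·b_i) = 1240×13.5 + 0.785×13.3 + 12.4×8.34 + 57.1×11.7 = 17522 m²/day.
Total thickness b = 46.84 m, so K_eq = Σ(K_i·b_i)/b = 374.1 m/day.

374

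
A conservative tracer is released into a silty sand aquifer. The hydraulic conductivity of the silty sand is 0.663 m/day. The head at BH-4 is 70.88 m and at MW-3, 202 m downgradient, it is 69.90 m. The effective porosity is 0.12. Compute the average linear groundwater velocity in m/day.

0.0268

Hydraulic gradient i = (70.88 − 69.90) / 202 = 0.98 / 202 = 0.004851.
Darcy flux q = K · i = 0.6630 × 0.004851 = 0.003217 m/day.
Seepage velocity v = q / n_e = 0.003217 / 0.12 = 0.02680 m/day.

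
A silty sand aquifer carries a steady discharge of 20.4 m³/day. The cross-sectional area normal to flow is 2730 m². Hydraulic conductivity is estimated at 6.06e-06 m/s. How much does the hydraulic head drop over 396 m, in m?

Convert K: 6.06e-06 m/s × 86400 = 0.5236 m/day.
From Q = K·A·i, i = Q / (K·A) = 20.4 / (0.5236 × 2730) = 0.01427.
Head loss Δh = i · L = 0.01427 × 396 = 5.652 m.

5.65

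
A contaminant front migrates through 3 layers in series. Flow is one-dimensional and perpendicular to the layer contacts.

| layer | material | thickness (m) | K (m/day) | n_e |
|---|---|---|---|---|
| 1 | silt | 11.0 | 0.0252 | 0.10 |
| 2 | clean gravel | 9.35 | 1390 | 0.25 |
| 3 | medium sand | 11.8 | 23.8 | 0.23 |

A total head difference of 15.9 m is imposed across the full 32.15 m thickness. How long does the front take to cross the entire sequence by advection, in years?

0.463

With flow normal to the layers, continuity requires the same specific discharge q through every layer.
Σ(b_i/K_i) = 11.0/0.0252 + 9.35/1390 + 11.8/23.8 = 437.0 d.
q = Δh / Σ(b_i/K_i) = 15.9 / 437.0 = 0.03638 m/day.
In each layer the seepage velocity is v_i = q/n_i, so the layer transit time is t_i = b_i·n_i / q:
  layer 1 (silt): t_1 = 11.0 × 0.10 / 0.03638 = 30.23 d
  layer 2 (clean gravel): t_2 = 9.35 × 0.25 / 0.03638 = 64.25 d
  layer 3 (medium sand): t_3 = 11.8 × 0.23 / 0.03638 = 74.59 d
Total t = Σ t_i = 169.1 days = 0.4629 years.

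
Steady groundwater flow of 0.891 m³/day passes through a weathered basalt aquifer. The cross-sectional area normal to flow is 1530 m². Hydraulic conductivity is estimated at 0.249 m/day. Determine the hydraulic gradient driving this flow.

0.00234

From Q = K·A·i, i = Q / (K·A) = 0.891 / (0.2490 × 1530) = 0.002339.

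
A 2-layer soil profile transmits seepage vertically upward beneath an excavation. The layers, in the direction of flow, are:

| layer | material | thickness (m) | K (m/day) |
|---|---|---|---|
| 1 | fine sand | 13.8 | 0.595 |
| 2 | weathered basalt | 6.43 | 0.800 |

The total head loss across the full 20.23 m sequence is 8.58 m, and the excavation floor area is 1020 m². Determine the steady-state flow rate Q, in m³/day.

Flow is perpendicular to layering, so the layers act in series and the equivalent K is the thickness-weighted harmonic mean.
Total thickness L = 13.8 + 6.43 = 20.23 m.
Σ(b_i/K_i) = 13.8/0.595 + 6.43/0.800 = 31.23 d.
K_eq = L / Σ(b_i/K_i) = 20.23 / 31.23 = 0.6478 m/day.
Q = K_eq · A · (Δh/L) = 0.6478 × 1020 × (8.58/20.23) = 280.2 m³/day.

280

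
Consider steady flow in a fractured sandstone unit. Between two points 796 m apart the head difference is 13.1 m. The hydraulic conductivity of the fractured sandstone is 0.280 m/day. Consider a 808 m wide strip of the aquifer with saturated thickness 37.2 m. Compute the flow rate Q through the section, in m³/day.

Cross-sectional area A = 808 × 37.2 = 30058 m².
Hydraulic gradient i = Δh / L = 13.1 / 796 = 0.01646.
Darcy's law: Q = K · A · i = 0.2800 × 30058 × 0.01646 = 138.5 m³/day.

139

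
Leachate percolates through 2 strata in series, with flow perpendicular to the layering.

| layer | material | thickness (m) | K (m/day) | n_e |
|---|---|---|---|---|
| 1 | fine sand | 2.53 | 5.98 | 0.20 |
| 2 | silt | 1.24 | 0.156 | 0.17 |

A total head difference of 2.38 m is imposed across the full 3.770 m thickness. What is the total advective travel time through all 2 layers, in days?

With flow normal to the layers, continuity requires the same specific discharge q through every layer.
Σ(b_i/K_i) = 2.53/5.98 + 1.24/0.156 = 8.372 d.
q = Δh / Σ(b_i/K_i) = 2.38 / 8.372 = 0.2843 m/day.
In each layer the seepage velocity is v_i = q/n_i, so the layer transit time is t_i = b_i·n_i / q:
  layer 1 (fine sand): t_1 = 2.53 × 0.20 / 0.2843 = 1.780 d
  layer 2 (silt): t_2 = 1.24 × 0.17 / 0.2843 = 0.7415 d
Total t = Σ t_i = 2.521 days.

2.52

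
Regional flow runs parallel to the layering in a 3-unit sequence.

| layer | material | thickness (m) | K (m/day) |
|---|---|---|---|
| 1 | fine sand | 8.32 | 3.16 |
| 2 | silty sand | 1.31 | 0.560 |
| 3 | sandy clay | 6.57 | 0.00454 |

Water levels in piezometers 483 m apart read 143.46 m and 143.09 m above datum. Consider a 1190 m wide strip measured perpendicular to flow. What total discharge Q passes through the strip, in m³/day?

Flow is parallel to layering, so each bed carries its own Darcy discharge and the transmissivities add.
Σ(K_i·b_i) = 3.16×8.32 + 0.560×1.31 + 0.00454×6.57 = 27.05 m²/day.
Hydraulic gradient i = (143.46 − 143.09) / 483 = 0.37 / 483 = 0.0007660.
Q = Σ(K_i·b_i) · W · i = 27.05 × 1190 × 0.0007660 = 24.66 m³/day.

24.7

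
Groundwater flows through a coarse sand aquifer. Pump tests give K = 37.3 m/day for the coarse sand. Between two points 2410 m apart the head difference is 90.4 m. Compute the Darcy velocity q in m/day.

Hydraulic gradient i = Δh / L = 90.4 / 2410 = 0.03751.
Specific discharge q = K · i = 37.30 × 0.03751 = 1.399 m/day.

1.40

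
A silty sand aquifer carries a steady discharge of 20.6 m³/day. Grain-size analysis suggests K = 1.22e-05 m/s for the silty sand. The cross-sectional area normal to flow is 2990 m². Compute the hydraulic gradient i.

0.00654

Convert K: 1.22e-05 m/s × 86400 = 1.054 m/day.
From Q = K·A·i, i = Q / (K·A) = 20.6 / (1.054 × 2990) = 0.006536.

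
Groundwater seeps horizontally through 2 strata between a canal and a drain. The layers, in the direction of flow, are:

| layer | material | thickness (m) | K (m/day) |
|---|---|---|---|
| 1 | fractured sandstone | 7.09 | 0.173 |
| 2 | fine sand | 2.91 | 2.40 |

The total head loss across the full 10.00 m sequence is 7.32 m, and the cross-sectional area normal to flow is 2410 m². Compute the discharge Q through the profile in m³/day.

Flow is perpendicular to layering, so the layers act in series and the equivalent K is the thickness-weighted harmonic mean.
Total thickness L = 7.09 + 2.91 = 10.00 m.
Σ(b_i/K_i) = 7.09/0.173 + 2.91/2.40 = 42.20 d.
K_eq = L / Σ(b_i/K_i) = 10.00 / 42.20 = 0.2370 m/day.
Q = K_eq · A · (Δh/L) = 0.2370 × 2410 × (7.32/10.00) = 418.1 m³/day.

418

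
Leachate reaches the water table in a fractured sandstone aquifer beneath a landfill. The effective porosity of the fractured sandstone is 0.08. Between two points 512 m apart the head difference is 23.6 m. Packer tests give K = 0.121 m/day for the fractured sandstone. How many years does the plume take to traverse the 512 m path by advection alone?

20.1

Hydraulic gradient i = Δh / L = 23.6 / 512 = 0.04609.
Darcy flux q = K · i = 0.1210 × 0.04609 = 0.005577 m/day.
Seepage velocity v = q / n_e = 0.005577 / 0.08 = 0.06972 m/day.
Travel time t = L / v = 512 / 0.06972 = 7344 days = 20.11 years.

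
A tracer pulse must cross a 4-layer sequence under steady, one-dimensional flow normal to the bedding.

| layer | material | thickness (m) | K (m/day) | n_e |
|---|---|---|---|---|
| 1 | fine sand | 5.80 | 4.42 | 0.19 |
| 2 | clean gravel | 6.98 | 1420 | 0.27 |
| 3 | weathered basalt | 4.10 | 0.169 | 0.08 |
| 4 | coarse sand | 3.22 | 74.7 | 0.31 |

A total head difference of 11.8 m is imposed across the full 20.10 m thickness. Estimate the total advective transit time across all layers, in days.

9.36

With flow normal to the layers, continuity requires the same specific discharge q through every layer.
Σ(b_i/K_i) = 5.80/4.42 + 6.98/1420 + 4.10/0.169 + 3.22/74.7 = 25.62 d.
q = Δh / Σ(b_i/K_i) = 11.8 / 25.62 = 0.4606 m/day.
In each layer the seepage velocity is v_i = q/n_i, so the layer transit time is t_i = b_i·n_i / q:
  layer 1 (fine sand): t_1 = 5.80 × 0.19 / 0.4606 = 2.393 d
  layer 2 (clean gravel): t_2 = 6.98 × 0.27 / 0.4606 = 4.092 d
  layer 3 (weathered basalt): t_3 = 4.10 × 0.08 / 0.4606 = 0.7122 d
  layer 4 (coarse sand): t_4 = 3.22 × 0.31 / 0.4606 = 2.167 d
Total t = Σ t_i = 9.364 days.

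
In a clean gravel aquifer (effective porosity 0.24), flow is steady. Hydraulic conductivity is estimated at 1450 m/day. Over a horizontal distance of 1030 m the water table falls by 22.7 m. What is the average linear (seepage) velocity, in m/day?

133

Hydraulic gradient i = Δh / L = 22.7 / 1030 = 0.02204.
Darcy flux q = K · i = 1450 × 0.02204 = 31.96 m/day.
Seepage velocity v = q / n_e = 31.96 / 0.24 = 133.2 m/day.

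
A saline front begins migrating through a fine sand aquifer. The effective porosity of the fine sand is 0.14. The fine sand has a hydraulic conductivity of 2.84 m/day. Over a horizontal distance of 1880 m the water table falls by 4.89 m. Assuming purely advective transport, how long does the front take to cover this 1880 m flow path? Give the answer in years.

Hydraulic gradient i = Δh / L = 4.89 / 1880 = 0.002601.
Darcy flux q = K · i = 2.840 × 0.002601 = 0.007387 m/day.
Seepage velocity v = q / n_e = 0.007387 / 0.14 = 0.05276 m/day.
Travel time t = L / v = 1880 / 0.05276 = 35630 days = 97.55 years.

97.5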